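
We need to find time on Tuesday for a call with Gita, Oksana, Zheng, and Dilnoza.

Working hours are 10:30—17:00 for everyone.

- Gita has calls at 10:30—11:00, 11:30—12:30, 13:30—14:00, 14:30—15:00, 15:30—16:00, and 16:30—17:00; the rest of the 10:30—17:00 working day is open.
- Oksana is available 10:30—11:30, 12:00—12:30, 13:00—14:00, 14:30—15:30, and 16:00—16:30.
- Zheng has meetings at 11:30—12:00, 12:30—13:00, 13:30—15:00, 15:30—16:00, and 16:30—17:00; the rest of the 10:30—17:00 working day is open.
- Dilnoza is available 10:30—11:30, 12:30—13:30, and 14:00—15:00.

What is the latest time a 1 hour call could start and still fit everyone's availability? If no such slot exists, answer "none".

none

Gita free within 10:30–17:00: 11:00–11:30, 12:30–13:30, 14:00–14:30, 15:00–15:30, 16:00–16:30.
Zheng free within 10:30–17:00: 10:30–11:30, 12:00–12:30, 13:00–13:30, 15:00–15:30, 16:00–16:30.
Gita ∩ Oksana: 11:00–11:30, 13:00–13:30, 15:00–15:30, 16:00–16:30.
Gita ∩ Oksana ∩ Zheng: 11:00–11:30, 13:00–13:30, 15:00–15:30, 16:00–16:30.
Gita ∩ Oksana ∩ Zheng ∩ Dilnoza: 11:00–11:30, 13:00–13:30.
Windows ≥ 60 min: (none).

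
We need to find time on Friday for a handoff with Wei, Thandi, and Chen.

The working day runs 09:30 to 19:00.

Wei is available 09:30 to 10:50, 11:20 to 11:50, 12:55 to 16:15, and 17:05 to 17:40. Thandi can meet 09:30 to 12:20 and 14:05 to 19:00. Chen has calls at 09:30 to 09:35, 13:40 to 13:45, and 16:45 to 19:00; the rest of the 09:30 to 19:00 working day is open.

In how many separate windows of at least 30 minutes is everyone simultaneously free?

Chen free within 09:30–19:00: 09:35–13:40, 13:45–16:45.
Wei ∩ Thandi: 09:30–10:50, 11:20–11:50, 14:05–16:15, 17:05–17:40.
Wei ∩ Thandi ∩ Chen: 09:35–10:50, 11:20–11:50, 14:05–16:15.
Windows ≥ 30 min: 09:35–10:50, 11:20–11:50, 14:05–16:15.
That's 3 windows.

3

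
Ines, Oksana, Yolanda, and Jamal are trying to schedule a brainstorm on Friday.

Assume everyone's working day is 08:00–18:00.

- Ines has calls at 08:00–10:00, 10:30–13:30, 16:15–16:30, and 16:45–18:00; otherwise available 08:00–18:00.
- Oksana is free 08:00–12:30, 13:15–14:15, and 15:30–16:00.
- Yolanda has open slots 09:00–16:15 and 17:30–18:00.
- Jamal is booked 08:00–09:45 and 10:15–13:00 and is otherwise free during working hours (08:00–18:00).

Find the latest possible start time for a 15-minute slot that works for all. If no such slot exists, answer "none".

15:45

Ines free within 08:00–18:00: 10:00–10:30, 13:30–16:15, 16:30–16:45.
Jamal free within 08:00–18:00: 09:45–10:15, 13:00–18:00.
Ines ∩ Oksana: 10:00–10:30, 13:30–14:15, 15:30–16:00.
Ines ∩ Oksana ∩ Yolanda: 10:00–10:30, 13:30–14:15, 15:30–16:00.
Ines ∩ Oksana ∩ Yolanda ∩ Jamal: 10:00–10:15, 13:30–14:15, 15:30–16:00.
Windows ≥ 15 min: 10:00–10:15, 13:30–14:15, 15:30–16:00.
Latest start in the last window 15:30–16:00 is 16:00 − 15 min = 15:45.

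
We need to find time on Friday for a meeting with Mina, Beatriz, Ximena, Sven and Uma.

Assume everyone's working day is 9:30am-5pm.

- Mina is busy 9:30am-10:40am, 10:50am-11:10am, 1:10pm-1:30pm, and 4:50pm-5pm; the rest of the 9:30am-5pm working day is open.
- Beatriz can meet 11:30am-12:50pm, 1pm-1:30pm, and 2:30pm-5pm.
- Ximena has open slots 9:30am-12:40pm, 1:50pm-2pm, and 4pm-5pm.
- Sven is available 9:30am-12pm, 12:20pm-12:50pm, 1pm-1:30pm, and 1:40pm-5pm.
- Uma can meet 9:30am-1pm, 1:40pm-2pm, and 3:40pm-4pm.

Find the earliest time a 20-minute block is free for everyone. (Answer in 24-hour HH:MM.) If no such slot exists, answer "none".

11:30

Mina free within 09:30–17:00: 10:40–10:50, 11:10–13:10, 13:30–16:50.
Mina ∩ Beatriz: 11:30–12:50, 13:00–13:10, 14:30–16:50.
Mina ∩ Beatriz ∩ Ximena: 11:30–12:40, 16:00–16:50.
Mina ∩ Beatriz ∩ Ximena ∩ Sven: 11:30–12:00, 12:20–12:40, 16:00–16:50.
Mina ∩ Beatriz ∩ Ximena ∩ Sven ∩ Uma: 11:30–12:00, 12:20–12:40.
Windows ≥ 20 min: 11:30–12:00, 12:20–12:40.
Earliest such window starts at 11:30.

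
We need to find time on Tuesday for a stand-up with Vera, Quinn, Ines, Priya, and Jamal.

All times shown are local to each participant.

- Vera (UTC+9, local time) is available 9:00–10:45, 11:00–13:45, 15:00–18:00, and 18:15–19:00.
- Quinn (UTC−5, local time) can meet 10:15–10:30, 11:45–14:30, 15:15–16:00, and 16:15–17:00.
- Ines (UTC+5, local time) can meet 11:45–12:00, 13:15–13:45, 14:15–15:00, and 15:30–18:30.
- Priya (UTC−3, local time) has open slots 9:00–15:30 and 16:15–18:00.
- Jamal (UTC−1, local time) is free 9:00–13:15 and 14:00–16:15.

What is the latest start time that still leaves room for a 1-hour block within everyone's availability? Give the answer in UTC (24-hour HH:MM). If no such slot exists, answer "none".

none

Vera → UTC: 00:00–01:45, 02:00–04:45, 06:00–09:00, 09:15–10:00.
Quinn → UTC: 15:15–15:30, 16:45–19:30, 20:15–21:00, 21:15–22:00.
Ines → UTC: 06:45–07:00, 08:15–08:45, 09:15–10:00, 10:30–13:30.
Priya → UTC: 12:00–18:30, 19:15–21:00.
Jamal → UTC: 10:00–14:15, 15:00–17:15.
Vera ∩ Quinn: (none).
Vera ∩ Quinn ∩ Ines: (none).
Vera ∩ Quinn ∩ Ines ∩ Priya: (none).
Vera ∩ Quinn ∩ Ines ∩ Priya ∩ Jamal: (none).
Windows ≥ 60 min: (none).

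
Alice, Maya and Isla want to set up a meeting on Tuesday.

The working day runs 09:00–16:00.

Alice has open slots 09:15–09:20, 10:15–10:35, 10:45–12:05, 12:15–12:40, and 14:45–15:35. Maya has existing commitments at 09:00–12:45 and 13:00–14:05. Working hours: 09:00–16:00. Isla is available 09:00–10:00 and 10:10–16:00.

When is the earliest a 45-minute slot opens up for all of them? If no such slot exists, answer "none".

14:45

Maya free within 09:00–16:00: 12:45–13:00, 14:05–16:00.
Alice ∩ Maya: 14:45–15:35.
Alice ∩ Maya ∩ Isla: 14:45–15:35.
Windows ≥ 45 min: 14:45–15:35.
Earliest such window starts at 14:45.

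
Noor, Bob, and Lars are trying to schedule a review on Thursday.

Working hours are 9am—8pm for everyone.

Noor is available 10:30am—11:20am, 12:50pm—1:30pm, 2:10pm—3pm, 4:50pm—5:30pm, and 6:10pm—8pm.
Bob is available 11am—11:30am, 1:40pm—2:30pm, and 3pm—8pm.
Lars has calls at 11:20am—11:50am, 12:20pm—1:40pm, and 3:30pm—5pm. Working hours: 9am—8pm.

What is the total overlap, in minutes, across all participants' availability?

Lars free within 09:00–20:00: 09:00–11:20, 11:50–12:20, 13:40–15:30, 17:00–20:00.
Noor ∩ Bob: 11:00–11:20, 14:10–14:30, 16:50–17:30, 18:10–20:00.
Noor ∩ Bob ∩ Lars: 11:00–11:20, 14:10–14:30, 17:00–17:30, 18:10–20:00.
Total common minutes: 20 + 20 + 30 + 110 = 180.

180 minutes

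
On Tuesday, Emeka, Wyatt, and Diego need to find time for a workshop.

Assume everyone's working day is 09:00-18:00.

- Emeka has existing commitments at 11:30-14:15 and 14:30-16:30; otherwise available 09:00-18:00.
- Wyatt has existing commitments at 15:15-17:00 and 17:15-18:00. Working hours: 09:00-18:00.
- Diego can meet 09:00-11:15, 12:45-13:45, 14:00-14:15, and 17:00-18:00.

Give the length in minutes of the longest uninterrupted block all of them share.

135 minutes

Emeka free within 09:00–18:00: 09:00–11:30, 14:15–14:30, 16:30–18:00.
Wyatt free within 09:00–18:00: 09:00–15:15, 17:00–17:15.
Emeka ∩ Wyatt: 09:00–11:30, 14:15–14:30, 17:00–17:15.
Emeka ∩ Wyatt ∩ Diego: 09:00–11:15, 17:00–17:15.
Common window lengths: 135, 15 min; longest is 135.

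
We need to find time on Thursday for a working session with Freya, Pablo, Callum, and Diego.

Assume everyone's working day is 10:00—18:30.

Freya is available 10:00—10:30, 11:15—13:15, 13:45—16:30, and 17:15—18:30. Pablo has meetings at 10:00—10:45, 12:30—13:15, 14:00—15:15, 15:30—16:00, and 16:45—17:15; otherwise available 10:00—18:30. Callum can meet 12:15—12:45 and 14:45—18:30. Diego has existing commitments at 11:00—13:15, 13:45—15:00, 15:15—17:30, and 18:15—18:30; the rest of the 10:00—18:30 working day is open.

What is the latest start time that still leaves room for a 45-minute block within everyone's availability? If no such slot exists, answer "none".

Pablo free within 10:00–18:30: 10:45–12:30, 13:15–14:00, 15:15–15:30, 16:00–16:45, 17:15–18:30.
Diego free within 10:00–18:30: 10:00–11:00, 13:15–13:45, 15:00–15:15, 17:30–18:15.
Freya ∩ Pablo: 11:15–12:30, 13:45–14:00, 15:15–15:30, 16:00–16:30, 17:15–18:30.
Freya ∩ Pablo ∩ Callum: 12:15–12:30, 15:15–15:30, 16:00–16:30, 17:15–18:30.
Freya ∩ Pablo ∩ Callum ∩ Diego: 17:30–18:15.
Windows ≥ 45 min: 17:30–18:15.
Latest start in the last window 17:30–18:15 is 18:15 − 45 min = 17:30.

17:30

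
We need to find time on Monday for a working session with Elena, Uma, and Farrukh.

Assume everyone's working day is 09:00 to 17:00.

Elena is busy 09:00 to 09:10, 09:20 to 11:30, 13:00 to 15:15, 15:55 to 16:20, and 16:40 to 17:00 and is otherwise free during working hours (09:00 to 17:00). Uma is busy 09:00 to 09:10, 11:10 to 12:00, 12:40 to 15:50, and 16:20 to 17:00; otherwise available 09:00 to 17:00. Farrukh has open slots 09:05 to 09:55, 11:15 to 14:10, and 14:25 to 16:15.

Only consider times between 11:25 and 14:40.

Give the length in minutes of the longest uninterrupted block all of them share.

Elena free within 09:00–17:00: 09:10–09:20, 11:30–13:00, 15:15–15:55, 16:20–16:40.
Uma free within 09:00–17:00: 09:10–11:10, 12:00–12:40, 15:50–16:20.
Elena ∩ Uma: 09:10–09:20, 12:00–12:40, 15:50–15:55.
Elena ∩ Uma ∩ Farrukh: 09:10–09:20, 12:00–12:40, 15:50–15:55.
Restricted to 11:25–14:40: 12:00–12:40.
Single common window of 40 minutes.

40 minutes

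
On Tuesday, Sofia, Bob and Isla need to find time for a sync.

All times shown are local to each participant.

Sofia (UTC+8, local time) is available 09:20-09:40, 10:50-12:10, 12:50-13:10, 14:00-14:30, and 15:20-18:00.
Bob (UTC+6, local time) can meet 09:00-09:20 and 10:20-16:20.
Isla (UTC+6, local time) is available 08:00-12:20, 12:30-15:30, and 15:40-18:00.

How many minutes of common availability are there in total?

210 minutes

Sofia → UTC: 01:20–01:40, 02:50–04:10, 04:50–05:10, 06:00–06:30, 07:20–10:00.
Bob → UTC: 03:00–03:20, 04:20–10:20.
Isla → UTC: 02:00–06:20, 06:30–09:30, 09:40–12:00.
Sofia ∩ Bob: 03:00–03:20, 04:50–05:10, 06:00–06:30, 07:20–10:00.
Sofia ∩ Bob ∩ Isla: 03:00–03:20, 04:50–05:10, 06:00–06:20, 07:20–09:30, 09:40–10:00.
Total common minutes: 20 + 20 + 20 + 130 + 20 = 210.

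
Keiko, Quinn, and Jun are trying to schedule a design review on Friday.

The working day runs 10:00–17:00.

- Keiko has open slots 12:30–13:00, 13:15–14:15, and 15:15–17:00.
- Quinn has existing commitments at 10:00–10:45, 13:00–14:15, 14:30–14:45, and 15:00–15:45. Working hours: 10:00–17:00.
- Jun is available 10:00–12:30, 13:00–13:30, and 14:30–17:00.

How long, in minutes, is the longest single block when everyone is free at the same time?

75 minutes

Quinn free within 10:00–17:00: 10:45–13:00, 14:15–14:30, 14:45–15:00, 15:45–17:00.
Keiko ∩ Quinn: 12:30–13:00, 15:45–17:00.
Keiko ∩ Quinn ∩ Jun: 15:45–17:00.
Single common window of 75 minutes.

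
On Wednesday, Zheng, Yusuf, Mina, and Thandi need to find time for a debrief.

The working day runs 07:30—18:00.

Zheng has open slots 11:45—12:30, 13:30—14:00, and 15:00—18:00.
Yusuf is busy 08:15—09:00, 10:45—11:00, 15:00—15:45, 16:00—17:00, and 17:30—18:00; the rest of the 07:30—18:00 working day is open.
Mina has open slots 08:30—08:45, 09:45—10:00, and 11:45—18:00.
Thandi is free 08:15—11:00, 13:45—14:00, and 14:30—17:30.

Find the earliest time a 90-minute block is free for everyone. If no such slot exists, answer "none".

none

Yusuf free within 07:30–18:00: 07:30–08:15, 09:00–10:45, 11:00–15:00, 15:45–16:00, 17:00–17:30.
Zheng ∩ Yusuf: 11:45–12:30, 13:30–14:00, 15:45–16:00, 17:00–17:30.
Zheng ∩ Yusuf ∩ Mina: 11:45–12:30, 13:30–14:00, 15:45–16:00, 17:00–17:30.
Zheng ∩ Yusuf ∩ Mina ∩ Thandi: 13:45–14:00, 15:45–16:00, 17:00–17:30.
Windows ≥ 90 min: (none).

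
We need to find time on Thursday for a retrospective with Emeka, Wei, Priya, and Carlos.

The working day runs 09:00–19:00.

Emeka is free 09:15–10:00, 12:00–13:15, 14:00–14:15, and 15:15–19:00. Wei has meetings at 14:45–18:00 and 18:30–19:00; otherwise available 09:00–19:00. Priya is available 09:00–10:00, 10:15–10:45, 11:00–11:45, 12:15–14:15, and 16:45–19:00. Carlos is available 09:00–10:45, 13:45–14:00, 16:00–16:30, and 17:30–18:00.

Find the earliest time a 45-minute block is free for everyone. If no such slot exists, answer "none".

Wei free within 09:00–19:00: 09:00–14:45, 18:00–18:30.
Emeka ∩ Wei: 09:15–10:00, 12:00–13:15, 14:00–14:15, 18:00–18:30.
Emeka ∩ Wei ∩ Priya: 09:15–10:00, 12:15–13:15, 14:00–14:15, 18:00–18:30.
Emeka ∩ Wei ∩ Priya ∩ Carlos: 09:15–10:00.
Windows ≥ 45 min: 09:15–10:00.
Earliest such window starts at 09:15.

09:15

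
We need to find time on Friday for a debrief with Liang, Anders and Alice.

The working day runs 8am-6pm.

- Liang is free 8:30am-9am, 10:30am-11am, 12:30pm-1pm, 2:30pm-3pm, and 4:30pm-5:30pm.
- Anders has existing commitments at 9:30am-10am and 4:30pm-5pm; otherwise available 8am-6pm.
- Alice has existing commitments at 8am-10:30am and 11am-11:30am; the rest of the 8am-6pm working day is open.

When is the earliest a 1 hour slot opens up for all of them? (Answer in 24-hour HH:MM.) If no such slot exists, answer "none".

Anders free within 08:00–18:00: 08:00–09:30, 10:00–16:30, 17:00–18:00.
Alice free within 08:00–18:00: 10:30–11:00, 11:30–18:00.
Liang ∩ Anders: 08:30–09:00, 10:30–11:00, 12:30–13:00, 14:30–15:00, 17:00–17:30.
Liang ∩ Anders ∩ Alice: 10:30–11:00, 12:30–13:00, 14:30–15:00, 17:00–17:30.
Windows ≥ 60 min: (none).

none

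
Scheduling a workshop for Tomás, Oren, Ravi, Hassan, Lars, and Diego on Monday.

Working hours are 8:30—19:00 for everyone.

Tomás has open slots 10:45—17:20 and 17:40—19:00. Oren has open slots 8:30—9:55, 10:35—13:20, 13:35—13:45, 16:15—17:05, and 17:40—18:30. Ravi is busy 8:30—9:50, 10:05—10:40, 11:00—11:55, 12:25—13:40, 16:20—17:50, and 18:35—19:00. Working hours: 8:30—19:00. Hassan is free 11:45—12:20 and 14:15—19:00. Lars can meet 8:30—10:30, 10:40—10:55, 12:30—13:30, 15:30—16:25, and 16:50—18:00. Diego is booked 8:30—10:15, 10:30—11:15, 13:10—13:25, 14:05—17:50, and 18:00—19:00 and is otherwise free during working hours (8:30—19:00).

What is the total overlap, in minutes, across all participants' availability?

10 minutes

Ravi free within 08:30–19:00: 09:50–10:05, 10:40–11:00, 11:55–12:25, 13:40–16:20, 17:50–18:35.
Diego free within 08:30–19:00: 10:15–10:30, 11:15–13:10, 13:25–14:05, 17:50–18:00.
Tomás ∩ Oren: 10:45–13:20, 13:35–13:45, 16:15–17:05, 17:40–18:30.
Tomás ∩ Oren ∩ Ravi: 10:45–11:00, 11:55–12:25, 13:40–13:45, 16:15–16:20, 17:50–18:30.
Tomás ∩ Oren ∩ Ravi ∩ Hassan: 11:55–12:20, 16:15–16:20, 17:50–18:30.
Tomás ∩ Oren ∩ Ravi ∩ Hassan ∩ Lars: 16:15–16:20, 17:50–18:00.
Tomás ∩ Oren ∩ Ravi ∩ Hassan ∩ Lars ∩ Diego: 17:50–18:00.
Total common minutes: 10.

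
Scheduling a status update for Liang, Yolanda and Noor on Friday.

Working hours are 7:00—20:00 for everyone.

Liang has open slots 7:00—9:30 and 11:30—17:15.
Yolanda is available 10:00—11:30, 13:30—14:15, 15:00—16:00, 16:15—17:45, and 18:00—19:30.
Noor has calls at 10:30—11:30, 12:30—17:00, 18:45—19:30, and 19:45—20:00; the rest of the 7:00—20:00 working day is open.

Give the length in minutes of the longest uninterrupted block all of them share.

Noor free within 07:00–20:00: 07:00–10:30, 11:30–12:30, 17:00–18:45, 19:30–19:45.
Liang ∩ Yolanda: 13:30–14:15, 15:00–16:00, 16:15–17:15.
Liang ∩ Yolanda ∩ Noor: 17:00–17:15.
Single common window of 15 minutes.

15 minutes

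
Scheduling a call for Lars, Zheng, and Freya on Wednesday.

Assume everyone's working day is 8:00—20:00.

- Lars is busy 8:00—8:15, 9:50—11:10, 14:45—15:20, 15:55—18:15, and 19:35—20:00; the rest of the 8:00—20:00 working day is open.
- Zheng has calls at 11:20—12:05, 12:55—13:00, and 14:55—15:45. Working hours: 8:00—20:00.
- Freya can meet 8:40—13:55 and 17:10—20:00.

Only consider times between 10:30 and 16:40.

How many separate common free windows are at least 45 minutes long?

2

Lars free within 08:00–20:00: 08:15–09:50, 11:10–14:45, 15:20–15:55, 18:15–19:35.
Zheng free within 08:00–20:00: 08:00–11:20, 12:05–12:55, 13:00–14:55, 15:45–20:00.
Lars ∩ Zheng: 08:15–09:50, 11:10–11:20, 12:05–12:55, 13:00–14:45, 15:45–15:55, 18:15–19:35.
Lars ∩ Zheng ∩ Freya: 08:40–09:50, 11:10–11:20, 12:05–12:55, 13:00–13:55, 18:15–19:35.
Restricted to 10:30–16:40: 11:10–11:20, 12:05–12:55, 13:00–13:55.
Windows ≥ 45 min: 12:05–12:55, 13:00–13:55.
That's 2 windows.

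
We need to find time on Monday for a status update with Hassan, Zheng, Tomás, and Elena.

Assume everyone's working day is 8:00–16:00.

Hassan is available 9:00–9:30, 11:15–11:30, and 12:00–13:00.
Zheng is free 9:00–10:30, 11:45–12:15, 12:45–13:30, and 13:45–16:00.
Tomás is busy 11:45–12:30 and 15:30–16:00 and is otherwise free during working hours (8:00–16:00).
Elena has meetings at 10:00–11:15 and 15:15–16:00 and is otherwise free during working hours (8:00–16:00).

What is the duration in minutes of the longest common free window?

Tomás free within 08:00–16:00: 08:00–11:45, 12:30–15:30.
Elena free within 08:00–16:00: 08:00–10:00, 11:15–15:15.
Hassan ∩ Zheng: 09:00–09:30, 12:00–12:15, 12:45–13:00.
Hassan ∩ Zheng ∩ Tomás: 09:00–09:30, 12:45–13:00.
Hassan ∩ Zheng ∩ Tomás ∩ Elena: 09:00–09:30, 12:45–13:00.
Common window lengths: 30, 15 min; longest is 30.

30 minutes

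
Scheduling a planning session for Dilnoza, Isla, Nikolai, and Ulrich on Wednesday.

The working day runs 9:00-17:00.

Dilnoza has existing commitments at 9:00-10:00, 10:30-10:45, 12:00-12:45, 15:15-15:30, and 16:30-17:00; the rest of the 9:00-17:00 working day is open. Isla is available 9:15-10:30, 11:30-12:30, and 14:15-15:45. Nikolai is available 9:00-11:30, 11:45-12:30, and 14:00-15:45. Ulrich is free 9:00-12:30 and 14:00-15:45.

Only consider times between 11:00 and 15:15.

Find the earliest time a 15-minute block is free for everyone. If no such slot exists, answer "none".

11:45

Dilnoza free within 09:00–17:00: 10:00–10:30, 10:45–12:00, 12:45–15:15, 15:30–16:30.
Dilnoza ∩ Isla: 10:00–10:30, 11:30–12:00, 14:15–15:15, 15:30–15:45.
Dilnoza ∩ Isla ∩ Nikolai: 10:00–10:30, 11:45–12:00, 14:15–15:15, 15:30–15:45.
Dilnoza ∩ Isla ∩ Nikolai ∩ Ulrich: 10:00–10:30, 11:45–12:00, 14:15–15:15, 15:30–15:45.
Restricted to 11:00–15:15: 11:45–12:00, 14:15–15:15.
Windows ≥ 15 min: 11:45–12:00, 14:15–15:15.
Earliest such window starts at 11:45.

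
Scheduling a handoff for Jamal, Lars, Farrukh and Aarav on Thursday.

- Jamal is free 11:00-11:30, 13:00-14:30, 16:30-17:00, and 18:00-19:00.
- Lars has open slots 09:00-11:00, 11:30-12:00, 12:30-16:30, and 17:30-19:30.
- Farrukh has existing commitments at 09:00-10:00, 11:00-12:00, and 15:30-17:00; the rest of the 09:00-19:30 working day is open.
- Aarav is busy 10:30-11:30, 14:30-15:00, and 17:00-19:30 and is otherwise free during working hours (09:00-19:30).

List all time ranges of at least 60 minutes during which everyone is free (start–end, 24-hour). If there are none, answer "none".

13:00–14:30

Farrukh free within 09:00–19:30: 10:00–11:00, 12:00–15:30, 17:00–19:30.
Aarav free within 09:00–19:30: 09:00–10:30, 11:30–14:30, 15:00–17:00.
Jamal ∩ Lars: 13:00–14:30, 18:00–19:00.
Jamal ∩ Lars ∩ Farrukh: 13:00–14:30, 18:00–19:00.
Jamal ∩ Lars ∩ Farrukh ∩ Aarav: 13:00–14:30.
Windows ≥ 60 min: 13:00–14:30.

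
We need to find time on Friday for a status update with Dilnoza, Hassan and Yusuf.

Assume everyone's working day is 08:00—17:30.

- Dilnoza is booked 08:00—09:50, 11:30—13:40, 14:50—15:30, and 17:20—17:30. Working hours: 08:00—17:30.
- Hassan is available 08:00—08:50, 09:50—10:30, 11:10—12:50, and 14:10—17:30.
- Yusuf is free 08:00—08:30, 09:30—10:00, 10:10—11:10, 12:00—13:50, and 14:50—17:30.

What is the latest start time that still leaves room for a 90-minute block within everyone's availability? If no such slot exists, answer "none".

15:50

Dilnoza free within 08:00–17:30: 09:50–11:30, 13:40–14:50, 15:30–17:20.
Dilnoza ∩ Hassan: 09:50–10:30, 11:10–11:30, 14:10–14:50, 15:30–17:20.
Dilnoza ∩ Hassan ∩ Yusuf: 09:50–10:00, 10:10–10:30, 15:30–17:20.
Windows ≥ 90 min: 15:30–17:20.
Latest start in the last window 15:30–17:20 is 17:20 − 90 min = 15:50.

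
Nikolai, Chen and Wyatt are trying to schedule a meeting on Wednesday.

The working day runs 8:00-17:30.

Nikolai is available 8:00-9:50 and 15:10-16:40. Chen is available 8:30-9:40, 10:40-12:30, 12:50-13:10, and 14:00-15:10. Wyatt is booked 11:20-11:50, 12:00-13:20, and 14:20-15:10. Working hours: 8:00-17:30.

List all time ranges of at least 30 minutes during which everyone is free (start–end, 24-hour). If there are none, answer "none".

08:30–09:40

Wyatt free within 08:00–17:30: 08:00–11:20, 11:50–12:00, 13:20–14:20, 15:10–17:30.
Nikolai ∩ Chen: 08:30–09:40.
Nikolai ∩ Chen ∩ Wyatt: 08:30–09:40.
Windows ≥ 30 min: 08:30–09:40.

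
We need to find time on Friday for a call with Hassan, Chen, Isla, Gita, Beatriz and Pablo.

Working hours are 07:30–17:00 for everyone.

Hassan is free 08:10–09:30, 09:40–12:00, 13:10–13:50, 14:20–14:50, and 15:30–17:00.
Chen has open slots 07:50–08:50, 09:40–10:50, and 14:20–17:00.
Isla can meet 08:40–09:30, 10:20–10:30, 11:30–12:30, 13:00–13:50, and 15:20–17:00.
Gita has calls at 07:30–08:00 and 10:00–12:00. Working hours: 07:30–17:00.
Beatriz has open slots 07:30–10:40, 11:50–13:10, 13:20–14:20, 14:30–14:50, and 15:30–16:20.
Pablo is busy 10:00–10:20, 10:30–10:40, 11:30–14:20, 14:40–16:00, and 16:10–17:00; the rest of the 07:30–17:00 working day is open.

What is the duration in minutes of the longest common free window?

10 minutes

Gita free within 07:30–17:00: 08:00–10:00, 12:00–17:00.
Pablo free within 07:30–17:00: 07:30–10:00, 10:20–10:30, 10:40–11:30, 14:20–14:40, 16:00–16:10.
Hassan ∩ Chen: 08:10–08:50, 09:40–10:50, 14:20–14:50, 15:30–17:00.
Hassan ∩ Chen ∩ Isla: 08:40–08:50, 10:20–10:30, 15:30–17:00.
Hassan ∩ Chen ∩ Isla ∩ Gita: 08:40–08:50, 15:30–17:00.
Hassan ∩ Chen ∩ Isla ∩ Gita ∩ Beatriz: 08:40–08:50, 15:30–16:20.
Hassan ∩ Chen ∩ Isla ∩ Gita ∩ Beatriz ∩ Pablo: 08:40–08:50, 16:00–16:10.
Common window lengths: 10, 10 min; longest is 10.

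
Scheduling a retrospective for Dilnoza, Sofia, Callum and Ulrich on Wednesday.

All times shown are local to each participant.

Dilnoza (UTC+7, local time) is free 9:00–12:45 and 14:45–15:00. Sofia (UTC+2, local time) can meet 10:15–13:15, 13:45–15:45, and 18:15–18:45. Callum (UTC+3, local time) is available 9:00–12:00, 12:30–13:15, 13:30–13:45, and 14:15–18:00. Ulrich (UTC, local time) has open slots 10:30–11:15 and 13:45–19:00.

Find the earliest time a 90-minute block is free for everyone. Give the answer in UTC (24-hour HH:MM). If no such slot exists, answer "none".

Dilnoza → UTC: 02:00–05:45, 07:45–08:00.
Sofia → UTC: 08:15–11:15, 11:45–13:45, 16:15–16:45.
Callum → UTC: 06:00–09:00, 09:30–10:15, 10:30–10:45, 11:15–15:00.
Ulrich → UTC: 10:30–11:15, 13:45–19:00.
Dilnoza ∩ Sofia: (none).
Dilnoza ∩ Sofia ∩ Callum: (none).
Dilnoza ∩ Sofia ∩ Callum ∩ Ulrich: (none).
Windows ≥ 90 min: (none).

none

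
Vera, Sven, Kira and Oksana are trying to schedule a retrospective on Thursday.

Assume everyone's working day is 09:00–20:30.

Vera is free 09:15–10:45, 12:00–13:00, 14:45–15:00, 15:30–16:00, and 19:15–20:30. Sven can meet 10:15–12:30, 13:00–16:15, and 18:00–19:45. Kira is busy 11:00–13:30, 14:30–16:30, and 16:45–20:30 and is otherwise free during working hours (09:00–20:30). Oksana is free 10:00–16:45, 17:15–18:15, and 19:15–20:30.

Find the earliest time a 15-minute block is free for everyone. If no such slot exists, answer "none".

Kira free within 09:00–20:30: 09:00–11:00, 13:30–14:30, 16:30–16:45.
Vera ∩ Sven: 10:15–10:45, 12:00–12:30, 14:45–15:00, 15:30–16:00, 19:15–19:45.
Vera ∩ Sven ∩ Kira: 10:15–10:45.
Vera ∩ Sven ∩ Kira ∩ Oksana: 10:15–10:45.
Windows ≥ 15 min: 10:15–10:45.
Earliest such window starts at 10:15.

10:15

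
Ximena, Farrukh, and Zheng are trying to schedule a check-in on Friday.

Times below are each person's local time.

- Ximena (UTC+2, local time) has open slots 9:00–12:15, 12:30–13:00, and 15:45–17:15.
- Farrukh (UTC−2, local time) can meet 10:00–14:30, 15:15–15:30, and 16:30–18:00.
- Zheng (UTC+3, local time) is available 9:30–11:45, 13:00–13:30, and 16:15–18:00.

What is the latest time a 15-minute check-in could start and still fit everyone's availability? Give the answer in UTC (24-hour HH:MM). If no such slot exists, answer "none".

14:45

Ximena → UTC: 07:00–10:15, 10:30–11:00, 13:45–15:15.
Farrukh → UTC: 12:00–16:30, 17:15–17:30, 18:30–20:00.
Zheng → UTC: 06:30–08:45, 10:00–10:30, 13:15–15:00.
Ximena ∩ Farrukh: 13:45–15:15.
Ximena ∩ Farrukh ∩ Zheng: 13:45–15:00.
Windows ≥ 15 min: 13:45–15:00.
Latest start in the last window 13:45–15:00 is 15:00 − 15 min = 14:45.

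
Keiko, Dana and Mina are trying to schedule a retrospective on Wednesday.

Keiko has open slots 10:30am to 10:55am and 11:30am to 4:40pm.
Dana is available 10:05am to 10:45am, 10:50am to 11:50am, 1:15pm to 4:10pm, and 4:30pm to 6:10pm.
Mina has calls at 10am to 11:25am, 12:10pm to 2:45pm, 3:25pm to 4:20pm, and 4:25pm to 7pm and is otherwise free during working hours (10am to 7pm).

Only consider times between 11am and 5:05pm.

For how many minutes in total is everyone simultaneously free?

Mina free within 10:00–19:00: 11:25–12:10, 14:45–15:25, 16:20–16:25.
Keiko ∩ Dana: 10:30–10:45, 10:50–10:55, 11:30–11:50, 13:15–16:10, 16:30–16:40.
Keiko ∩ Dana ∩ Mina: 11:30–11:50, 14:45–15:25.
Restricted to 11:00–17:05: 11:30–11:50, 14:45–15:25.
Total common minutes: 20 + 40 = 60.

60 minutes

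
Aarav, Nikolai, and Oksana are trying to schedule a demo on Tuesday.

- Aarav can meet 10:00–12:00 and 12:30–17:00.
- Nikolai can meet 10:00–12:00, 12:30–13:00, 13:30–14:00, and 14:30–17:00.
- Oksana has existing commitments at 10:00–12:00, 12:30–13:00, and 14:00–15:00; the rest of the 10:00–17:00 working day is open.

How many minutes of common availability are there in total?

Oksana free within 10:00–17:00: 12:00–12:30, 13:00–14:00, 15:00–17:00.
Aarav ∩ Nikolai: 10:00–12:00, 12:30–13:00, 13:30–14:00, 14:30–17:00.
Aarav ∩ Nikolai ∩ Oksana: 13:30–14:00, 15:00–17:00.
Total common minutes: 30 + 120 = 150.

150 minutes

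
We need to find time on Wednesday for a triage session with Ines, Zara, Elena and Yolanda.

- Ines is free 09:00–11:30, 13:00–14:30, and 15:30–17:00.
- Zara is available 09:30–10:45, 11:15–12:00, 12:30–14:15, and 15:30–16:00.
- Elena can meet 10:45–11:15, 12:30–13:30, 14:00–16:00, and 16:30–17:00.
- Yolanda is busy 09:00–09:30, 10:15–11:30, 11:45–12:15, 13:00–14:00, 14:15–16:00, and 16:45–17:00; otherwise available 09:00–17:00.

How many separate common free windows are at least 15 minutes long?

Yolanda free within 09:00–17:00: 09:30–10:15, 11:30–11:45, 12:15–13:00, 14:00–14:15, 16:00–16:45.
Ines ∩ Zara: 09:30–10:45, 11:15–11:30, 13:00–14:15, 15:30–16:00.
Ines ∩ Zara ∩ Elena: 13:00–13:30, 14:00–14:15, 15:30–16:00.
Ines ∩ Zara ∩ Elena ∩ Yolanda: 14:00–14:15.
Windows ≥ 15 min: 14:00–14:15.
That's 1 window.

1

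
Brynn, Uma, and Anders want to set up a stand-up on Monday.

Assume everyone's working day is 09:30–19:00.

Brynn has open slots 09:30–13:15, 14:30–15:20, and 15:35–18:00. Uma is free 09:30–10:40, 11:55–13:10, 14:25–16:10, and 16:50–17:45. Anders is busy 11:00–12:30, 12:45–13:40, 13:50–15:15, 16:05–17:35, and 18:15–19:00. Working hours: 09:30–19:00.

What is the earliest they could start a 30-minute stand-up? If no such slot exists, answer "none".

Anders free within 09:30–19:00: 09:30–11:00, 12:30–12:45, 13:40–13:50, 15:15–16:05, 17:35–18:15.
Brynn ∩ Uma: 09:30–10:40, 11:55–13:10, 14:30–15:20, 15:35–16:10, 16:50–17:45.
Brynn ∩ Uma ∩ Anders: 09:30–10:40, 12:30–12:45, 15:15–15:20, 15:35–16:05, 17:35–17:45.
Windows ≥ 30 min: 09:30–10:40, 15:35–16:05.
Earliest such window starts at 09:30.

09:30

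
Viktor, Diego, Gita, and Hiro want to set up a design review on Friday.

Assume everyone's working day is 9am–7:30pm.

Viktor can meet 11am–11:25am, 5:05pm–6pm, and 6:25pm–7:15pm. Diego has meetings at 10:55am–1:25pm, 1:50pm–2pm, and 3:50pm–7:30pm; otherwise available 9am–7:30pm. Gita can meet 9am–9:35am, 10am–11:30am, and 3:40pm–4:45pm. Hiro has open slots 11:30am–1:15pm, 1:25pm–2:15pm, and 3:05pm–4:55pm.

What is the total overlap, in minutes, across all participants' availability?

0 minutes

Diego free within 09:00–19:30: 09:00–10:55, 13:25–13:50, 14:00–15:50.
Viktor ∩ Diego: (none).
Viktor ∩ Diego ∩ Gita: (none).
Viktor ∩ Diego ∩ Gita ∩ Hiro: (none).
Total common minutes: 0.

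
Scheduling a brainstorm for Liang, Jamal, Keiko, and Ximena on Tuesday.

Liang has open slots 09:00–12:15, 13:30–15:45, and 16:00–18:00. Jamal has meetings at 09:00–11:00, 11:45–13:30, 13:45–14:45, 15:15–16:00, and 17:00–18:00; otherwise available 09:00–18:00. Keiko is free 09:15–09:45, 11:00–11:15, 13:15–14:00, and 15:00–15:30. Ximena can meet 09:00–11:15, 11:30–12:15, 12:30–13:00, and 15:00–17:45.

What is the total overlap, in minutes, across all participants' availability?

Jamal free within 09:00–18:00: 11:00–11:45, 13:30–13:45, 14:45–15:15, 16:00–17:00.
Liang ∩ Jamal: 11:00–11:45, 13:30–13:45, 14:45–15:15, 16:00–17:00.
Liang ∩ Jamal ∩ Keiko: 11:00–11:15, 13:30–13:45, 15:00–15:15.
Liang ∩ Jamal ∩ Keiko ∩ Ximena: 11:00–11:15, 15:00–15:15.
Total common minutes: 15 + 15 = 30.

30 minutes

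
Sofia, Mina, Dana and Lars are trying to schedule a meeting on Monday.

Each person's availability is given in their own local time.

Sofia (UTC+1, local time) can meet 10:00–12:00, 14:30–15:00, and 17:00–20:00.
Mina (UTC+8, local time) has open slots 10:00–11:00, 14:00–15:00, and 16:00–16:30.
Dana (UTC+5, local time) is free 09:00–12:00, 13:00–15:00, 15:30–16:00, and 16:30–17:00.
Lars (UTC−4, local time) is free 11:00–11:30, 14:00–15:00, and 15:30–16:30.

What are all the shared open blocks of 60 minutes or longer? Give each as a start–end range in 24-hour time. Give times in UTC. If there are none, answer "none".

Sofia → UTC: 09:00–11:00, 13:30–14:00, 16:00–19:00.
Mina → UTC: 02:00–03:00, 06:00–07:00, 08:00–08:30.
Dana → UTC: 04:00–07:00, 08:00–10:00, 10:30–11:00, 11:30–12:00.
Lars → UTC: 15:00–15:30, 18:00–19:00, 19:30–20:30.
Sofia ∩ Mina: (none).
Sofia ∩ Mina ∩ Dana: (none).
Sofia ∩ Mina ∩ Dana ∩ Lars: (none).
Windows ≥ 60 min: (none).

none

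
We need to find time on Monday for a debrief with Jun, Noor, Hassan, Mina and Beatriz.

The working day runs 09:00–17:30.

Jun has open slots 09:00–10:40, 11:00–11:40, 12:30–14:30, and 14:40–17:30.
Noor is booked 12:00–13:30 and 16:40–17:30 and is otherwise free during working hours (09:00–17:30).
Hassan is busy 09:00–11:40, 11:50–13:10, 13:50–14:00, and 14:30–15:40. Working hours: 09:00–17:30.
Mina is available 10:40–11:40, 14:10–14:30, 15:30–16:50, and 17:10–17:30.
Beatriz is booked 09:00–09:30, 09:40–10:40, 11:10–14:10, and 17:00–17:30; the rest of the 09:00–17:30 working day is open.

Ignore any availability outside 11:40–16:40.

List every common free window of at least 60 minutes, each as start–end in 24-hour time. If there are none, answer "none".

Noor free within 09:00–17:30: 09:00–12:00, 13:30–16:40.
Hassan free within 09:00–17:30: 11:40–11:50, 13:10–13:50, 14:00–14:30, 15:40–17:30.
Beatriz free within 09:00–17:30: 09:30–09:40, 10:40–11:10, 14:10–17:00.
Jun ∩ Noor: 09:00–10:40, 11:00–11:40, 13:30–14:30, 14:40–16:40.
Jun ∩ Noor ∩ Hassan: 13:30–13:50, 14:00–14:30, 15:40–16:40.
Jun ∩ Noor ∩ Hassan ∩ Mina: 14:10–14:30, 15:40–16:40.
Jun ∩ Noor ∩ Hassan ∩ Mina ∩ Beatriz: 14:10–14:30, 15:40–16:40.
Restricted to 11:40–16:40: 14:10–14:30, 15:40–16:40.
Windows ≥ 60 min: 15:40–16:40.

15:40–16:40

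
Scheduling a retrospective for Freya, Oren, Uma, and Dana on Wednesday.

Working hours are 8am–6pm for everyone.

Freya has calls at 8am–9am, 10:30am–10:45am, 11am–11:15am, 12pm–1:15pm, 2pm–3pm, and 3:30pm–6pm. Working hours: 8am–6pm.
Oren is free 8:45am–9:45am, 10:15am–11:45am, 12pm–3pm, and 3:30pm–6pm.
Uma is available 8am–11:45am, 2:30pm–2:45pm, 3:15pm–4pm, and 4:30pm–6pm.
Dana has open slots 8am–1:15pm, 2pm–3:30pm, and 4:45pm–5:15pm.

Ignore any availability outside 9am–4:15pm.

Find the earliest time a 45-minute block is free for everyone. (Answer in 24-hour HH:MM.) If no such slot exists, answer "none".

09:00

Freya free within 08:00–18:00: 09:00–10:30, 10:45–11:00, 11:15–12:00, 13:15–14:00, 15:00–15:30.
Freya ∩ Oren: 09:00–09:45, 10:15–10:30, 10:45–11:00, 11:15–11:45, 13:15–14:00.
Freya ∩ Oren ∩ Uma: 09:00–09:45, 10:15–10:30, 10:45–11:00, 11:15–11:45.
Freya ∩ Oren ∩ Uma ∩ Dana: 09:00–09:45, 10:15–10:30, 10:45–11:00, 11:15–11:45.
Restricted to 09:00–16:15: 09:00–09:45, 10:15–10:30, 10:45–11:00, 11:15–11:45.
Windows ≥ 45 min: 09:00–09:45.
Earliest such window starts at 09:00.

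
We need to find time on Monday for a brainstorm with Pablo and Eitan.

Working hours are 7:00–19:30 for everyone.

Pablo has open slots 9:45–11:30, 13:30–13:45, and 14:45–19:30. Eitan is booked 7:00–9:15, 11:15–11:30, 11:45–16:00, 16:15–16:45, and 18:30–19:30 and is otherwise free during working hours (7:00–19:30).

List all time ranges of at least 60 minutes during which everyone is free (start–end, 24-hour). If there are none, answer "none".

Eitan free within 07:00–19:30: 09:15–11:15, 11:30–11:45, 16:00–16:15, 16:45–18:30.
Pablo ∩ Eitan: 09:45–11:15, 16:00–16:15, 16:45–18:30.
Windows ≥ 60 min: 09:45–11:15, 16:45–18:30.

09:45–11:15, 16:45–18:30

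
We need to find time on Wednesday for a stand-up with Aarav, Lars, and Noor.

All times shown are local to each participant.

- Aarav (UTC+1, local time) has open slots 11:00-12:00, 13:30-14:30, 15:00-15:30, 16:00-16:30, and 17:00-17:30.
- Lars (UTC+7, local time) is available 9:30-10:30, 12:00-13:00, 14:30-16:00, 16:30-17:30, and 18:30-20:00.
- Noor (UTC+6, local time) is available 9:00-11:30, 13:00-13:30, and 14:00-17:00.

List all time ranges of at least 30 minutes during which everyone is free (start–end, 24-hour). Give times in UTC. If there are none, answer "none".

10:00–10:30

Aarav → UTC: 10:00–11:00, 12:30–13:30, 14:00–14:30, 15:00–15:30, 16:00–16:30.
Lars → UTC: 02:30–03:30, 05:00–06:00, 07:30–09:00, 09:30–10:30, 11:30–13:00.
Noor → UTC: 03:00–05:30, 07:00–07:30, 08:00–11:00.
Aarav ∩ Lars: 10:00–10:30, 12:30–13:00.
Aarav ∩ Lars ∩ Noor: 10:00–10:30.
Windows ≥ 30 min: 10:00–10:30.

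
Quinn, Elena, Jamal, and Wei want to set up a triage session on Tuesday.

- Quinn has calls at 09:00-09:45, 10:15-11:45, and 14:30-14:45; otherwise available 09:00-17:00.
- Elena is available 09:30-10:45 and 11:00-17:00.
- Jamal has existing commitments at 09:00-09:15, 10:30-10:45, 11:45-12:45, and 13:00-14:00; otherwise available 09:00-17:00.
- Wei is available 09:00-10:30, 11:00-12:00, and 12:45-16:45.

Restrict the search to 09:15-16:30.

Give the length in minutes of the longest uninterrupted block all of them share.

Quinn free within 09:00–17:00: 09:45–10:15, 11:45–14:30, 14:45–17:00.
Jamal free within 09:00–17:00: 09:15–10:30, 10:45–11:45, 12:45–13:00, 14:00–17:00.
Quinn ∩ Elena: 09:45–10:15, 11:45–14:30, 14:45–17:00.
Quinn ∩ Elena ∩ Jamal: 09:45–10:15, 12:45–13:00, 14:00–14:30, 14:45–17:00.
Quinn ∩ Elena ∩ Jamal ∩ Wei: 09:45–10:15, 12:45–13:00, 14:00–14:30, 14:45–16:45.
Restricted to 09:15–16:30: 09:45–10:15, 12:45–13:00, 14:00–14:30, 14:45–16:30.
Common window lengths: 30, 15, 30, 105 min; longest is 105.

105 minutes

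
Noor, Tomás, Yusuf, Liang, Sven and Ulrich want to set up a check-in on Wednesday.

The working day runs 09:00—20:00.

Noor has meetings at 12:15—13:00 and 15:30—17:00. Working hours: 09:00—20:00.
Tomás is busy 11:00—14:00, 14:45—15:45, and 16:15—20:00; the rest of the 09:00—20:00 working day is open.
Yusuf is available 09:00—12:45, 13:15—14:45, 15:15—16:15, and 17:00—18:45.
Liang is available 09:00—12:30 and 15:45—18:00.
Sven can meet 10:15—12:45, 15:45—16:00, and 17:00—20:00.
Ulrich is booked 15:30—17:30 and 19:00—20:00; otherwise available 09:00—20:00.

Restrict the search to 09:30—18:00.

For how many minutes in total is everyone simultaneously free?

Noor free within 09:00–20:00: 09:00–12:15, 13:00–15:30, 17:00–20:00.
Tomás free within 09:00–20:00: 09:00–11:00, 14:00–14:45, 15:45–16:15.
Ulrich free within 09:00–20:00: 09:00–15:30, 17:30–19:00.
Noor ∩ Tomás: 09:00–11:00, 14:00–14:45.
Noor ∩ Tomás ∩ Yusuf: 09:00–11:00, 14:00–14:45.
Noor ∩ Tomás ∩ Yusuf ∩ Liang: 09:00–11:00.
Noor ∩ Tomás ∩ Yusuf ∩ Liang ∩ Sven: 10:15–11:00.
Noor ∩ Tomás ∩ Yusuf ∩ Liang ∩ Sven ∩ Ulrich: 10:15–11:00.
Restricted to 09:30–18:00: 10:15–11:00.
Total common minutes: 45.

45 minutes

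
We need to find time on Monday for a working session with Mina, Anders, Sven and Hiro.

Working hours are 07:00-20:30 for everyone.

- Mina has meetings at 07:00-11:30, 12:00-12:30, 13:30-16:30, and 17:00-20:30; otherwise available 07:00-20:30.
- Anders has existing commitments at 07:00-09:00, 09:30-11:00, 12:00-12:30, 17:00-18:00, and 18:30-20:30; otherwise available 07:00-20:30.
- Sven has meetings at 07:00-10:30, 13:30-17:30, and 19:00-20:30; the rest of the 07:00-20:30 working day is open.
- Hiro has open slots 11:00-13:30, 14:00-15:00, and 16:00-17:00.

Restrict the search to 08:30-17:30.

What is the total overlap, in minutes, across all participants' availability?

90 minutes

Mina free within 07:00–20:30: 11:30–12:00, 12:30–13:30, 16:30–17:00.
Anders free within 07:00–20:30: 09:00–09:30, 11:00–12:00, 12:30–17:00, 18:00–18:30.
Sven free within 07:00–20:30: 10:30–13:30, 17:30–19:00.
Mina ∩ Anders: 11:30–12:00, 12:30–13:30, 16:30–17:00.
Mina ∩ Anders ∩ Sven: 11:30–12:00, 12:30–13:30.
Mina ∩ Anders ∩ Sven ∩ Hiro: 11:30–12:00, 12:30–13:30.
Restricted to 08:30–17:30: 11:30–12:00, 12:30–13:30.
Total common minutes: 30 + 60 = 90.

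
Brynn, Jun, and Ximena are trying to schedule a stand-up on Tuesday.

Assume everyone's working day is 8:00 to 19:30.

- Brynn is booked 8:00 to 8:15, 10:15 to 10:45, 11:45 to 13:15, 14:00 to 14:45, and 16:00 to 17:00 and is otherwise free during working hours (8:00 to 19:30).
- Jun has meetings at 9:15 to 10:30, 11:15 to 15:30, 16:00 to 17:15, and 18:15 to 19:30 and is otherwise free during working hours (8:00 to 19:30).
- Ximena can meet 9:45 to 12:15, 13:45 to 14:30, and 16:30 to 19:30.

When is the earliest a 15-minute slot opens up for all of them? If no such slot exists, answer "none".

Brynn free within 08:00–19:30: 08:15–10:15, 10:45–11:45, 13:15–14:00, 14:45–16:00, 17:00–19:30.
Jun free within 08:00–19:30: 08:00–09:15, 10:30–11:15, 15:30–16:00, 17:15–18:15.
Brynn ∩ Jun: 08:15–09:15, 10:45–11:15, 15:30–16:00, 17:15–18:15.
Brynn ∩ Jun ∩ Ximena: 10:45–11:15, 17:15–18:15.
Windows ≥ 15 min: 10:45–11:15, 17:15–18:15.
Earliest such window starts at 10:45.

10:45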